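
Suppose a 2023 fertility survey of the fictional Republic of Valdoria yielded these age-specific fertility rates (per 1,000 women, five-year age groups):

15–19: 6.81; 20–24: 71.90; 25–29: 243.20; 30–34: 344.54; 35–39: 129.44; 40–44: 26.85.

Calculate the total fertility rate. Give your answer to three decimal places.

4.114

Sum of ASFRs = 6.81 + 71.90 + 243.20 + 344.54 + 129.44 + 26.85 = 822.74
TFR = 5 × 822.74 / 1000 = 4.1137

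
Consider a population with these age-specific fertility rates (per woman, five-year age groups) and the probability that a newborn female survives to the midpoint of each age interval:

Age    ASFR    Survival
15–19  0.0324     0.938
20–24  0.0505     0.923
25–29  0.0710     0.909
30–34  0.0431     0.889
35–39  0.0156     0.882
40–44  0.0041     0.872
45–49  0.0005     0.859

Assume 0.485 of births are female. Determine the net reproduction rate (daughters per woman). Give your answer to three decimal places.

0.479

Proportion female at birth = 0.485.
Weighting each age-specific rate by interval width and survival:
  15–19: 5 × 0.0324 × 0.938 = 0.15196
  20–24: 5 × 0.0505 × 0.923 = 0.23306
  25–29: 5 × 0.0710 × 0.909 = 0.32270
  30–34: 5 × 0.0431 × 0.889 = 0.19158
  35–39: 5 × 0.0156 × 0.882 = 0.06880
  40–44: 5 × 0.0041 × 0.872 = 0.01788
  45–49: 5 × 0.0005 × 0.859 = 0.00215
Sum = 0.98813
NRR = 0.485 × 0.98813 = 0.47924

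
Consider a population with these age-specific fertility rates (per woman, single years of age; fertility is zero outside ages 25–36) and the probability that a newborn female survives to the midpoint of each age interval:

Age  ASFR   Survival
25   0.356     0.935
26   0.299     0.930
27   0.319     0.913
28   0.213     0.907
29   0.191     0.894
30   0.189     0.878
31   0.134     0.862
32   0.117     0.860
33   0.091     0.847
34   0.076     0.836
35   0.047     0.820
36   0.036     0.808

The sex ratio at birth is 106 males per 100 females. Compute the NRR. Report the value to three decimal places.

Proportion female at birth = 100 / (100 + 106) = 0.48544.
Per-age-group product (1 × ASFR × survival probability):
  25: 1 × 0.356 × 0.935 = 0.33286
  26: 1 × 0.299 × 0.930 = 0.27807
  27: 1 × 0.319 × 0.913 = 0.29125
  28: 1 × 0.213 × 0.907 = 0.19319
  29: 1 × 0.191 × 0.894 = 0.17075
  30: 1 × 0.189 × 0.878 = 0.16594
  31: 1 × 0.134 × 0.862 = 0.11551
  32: 1 × 0.117 × 0.860 = 0.10062
  33: 1 × 0.091 × 0.847 = 0.07708
  34: 1 × 0.076 × 0.836 = 0.06354
  35: 1 × 0.047 × 0.820 = 0.03854
  36: 1 × 0.036 × 0.808 = 0.02909
Sum = 1.85644
NRR = 0.48544 × 1.85644 = 0.90119

0.901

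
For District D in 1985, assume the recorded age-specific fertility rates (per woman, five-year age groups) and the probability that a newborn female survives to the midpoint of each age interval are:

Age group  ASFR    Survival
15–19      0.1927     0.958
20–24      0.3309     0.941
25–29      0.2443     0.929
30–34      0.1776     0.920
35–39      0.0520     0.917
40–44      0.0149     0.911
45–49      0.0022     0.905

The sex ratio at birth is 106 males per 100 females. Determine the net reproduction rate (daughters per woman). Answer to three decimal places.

Proportion female at birth = 100 / (100 + 106) = 0.48544.
Weighting each age-specific rate by interval width and survival:
  15–19: 5 × 0.1927 × 0.958 = 0.92303
  20–24: 5 × 0.3309 × 0.941 = 1.55688
  25–29: 5 × 0.2443 × 0.929 = 1.13477
  30–34: 5 × 0.1776 × 0.920 = 0.81696
  35–39: 5 × 0.0520 × 0.917 = 0.23842
  40–44: 5 × 0.0149 × 0.911 = 0.06787
  45–49: 5 × 0.0022 × 0.905 = 0.00996
Sum = 4.74789
NRR = 0.48544 × 4.74789 = 2.30482
With NRR above 1 the population is above replacement fertility.

2.305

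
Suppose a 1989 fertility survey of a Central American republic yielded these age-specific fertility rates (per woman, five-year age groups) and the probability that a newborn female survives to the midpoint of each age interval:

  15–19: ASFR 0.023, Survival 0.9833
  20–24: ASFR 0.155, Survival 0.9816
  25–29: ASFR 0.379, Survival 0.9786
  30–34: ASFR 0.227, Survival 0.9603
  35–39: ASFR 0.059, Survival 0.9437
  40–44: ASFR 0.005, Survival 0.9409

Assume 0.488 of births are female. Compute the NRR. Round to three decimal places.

Proportion female at birth = 0.488.
Survival-weighted fertility by age (5·fₓ·Sₓ):
  15–19: 5 × 0.023 × 0.9833 = 0.11308
  20–24: 5 × 0.155 × 0.9816 = 0.76074
  25–29: 5 × 0.379 × 0.9786 = 1.85445
  30–34: 5 × 0.227 × 0.9603 = 1.08994
  35–39: 5 × 0.059 × 0.9437 = 0.27839
  40–44: 5 × 0.005 × 0.9409 = 0.02352
Sum = 4.12012
NRR = 0.488 × 4.12012 = 2.01062

2.011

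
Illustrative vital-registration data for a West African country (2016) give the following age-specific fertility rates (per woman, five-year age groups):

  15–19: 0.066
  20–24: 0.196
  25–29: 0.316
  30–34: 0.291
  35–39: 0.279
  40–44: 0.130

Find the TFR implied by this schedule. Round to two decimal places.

Sum of ASFRs = 0.066 + 0.196 + 0.316 + 0.291 + 0.279 + 0.130 = 1.278
TFR = 5 × 1.278 = 6.39

6.39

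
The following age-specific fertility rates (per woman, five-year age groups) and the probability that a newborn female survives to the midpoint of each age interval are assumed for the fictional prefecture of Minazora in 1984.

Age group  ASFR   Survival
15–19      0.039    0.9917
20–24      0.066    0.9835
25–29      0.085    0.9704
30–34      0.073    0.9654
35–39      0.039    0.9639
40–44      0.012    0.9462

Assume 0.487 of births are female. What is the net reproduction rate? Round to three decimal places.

Proportion female at birth = 0.487.
Each age group contributes 5 × ASFR × survival:
  15–19: 5 × 0.039 × 0.9917 = 0.19338
  20–24: 5 × 0.066 × 0.9835 = 0.32456
  25–29: 5 × 0.085 × 0.9704 = 0.41242
  30–34: 5 × 0.073 × 0.9654 = 0.35237
  35–39: 5 × 0.039 × 0.9639 = 0.18796
  40–44: 5 × 0.012 × 0.9462 = 0.05677
Sum = 1.52746
NRR = 0.487 × 1.52746 = 0.74387
NRR < 1, so the cohort does not fully replace itself.

0.744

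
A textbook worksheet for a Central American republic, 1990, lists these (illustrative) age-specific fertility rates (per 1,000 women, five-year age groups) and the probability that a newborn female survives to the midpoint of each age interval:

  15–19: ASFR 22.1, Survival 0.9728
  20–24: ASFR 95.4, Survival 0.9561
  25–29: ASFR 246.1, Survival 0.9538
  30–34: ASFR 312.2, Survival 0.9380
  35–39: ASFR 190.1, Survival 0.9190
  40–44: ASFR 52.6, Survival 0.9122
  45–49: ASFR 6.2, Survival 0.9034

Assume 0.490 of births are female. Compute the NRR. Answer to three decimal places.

2.128

Proportion female at birth = 0.490.
Weighting each age-specific rate by interval width and survival:
  15–19: 5 × 22.1/1000 × 0.9728 = 0.10749
  20–24: 5 × 95.4/1000 × 0.9561 = 0.45606
  25–29: 5 × 246.1/1000 × 0.9538 = 1.17365
  30–34: 5 × 312.2/1000 × 0.9380 = 1.46422
  35–39: 5 × 190.1/1000 × 0.9190 = 0.87351
  40–44: 5 × 52.6/1000 × 0.9122 = 0.23991
  45–49: 5 × 6.2/1000 × 0.9034 = 0.02801
Sum = 4.34285
NRR = 0.490 × 4.34285 = 2.12800
An NRR exceeding 1 indicates intrinsic growth under these rates.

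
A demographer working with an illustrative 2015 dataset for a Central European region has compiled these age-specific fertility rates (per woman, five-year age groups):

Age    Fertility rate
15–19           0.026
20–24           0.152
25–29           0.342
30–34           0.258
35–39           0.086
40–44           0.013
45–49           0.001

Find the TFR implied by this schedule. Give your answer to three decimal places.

Sum of ASFRs = 0.026 + 0.152 + 0.342 + 0.258 + 0.086 + 0.013 + 0.001 = 0.878
TFR = 5 × 0.878 = 4.39

4.390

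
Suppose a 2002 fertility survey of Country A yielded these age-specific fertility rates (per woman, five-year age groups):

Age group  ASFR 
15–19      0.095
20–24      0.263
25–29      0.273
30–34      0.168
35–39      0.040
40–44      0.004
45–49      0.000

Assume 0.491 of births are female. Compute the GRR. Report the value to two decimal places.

Proportion female at birth = 0.491.
Sum of ASFRs = 0.095 + 0.263 + 0.273 + 0.168 + 0.040 + 0.004 + 0.000 = 0.843
TFR = 5 × 0.843 = 4.215
GRR = 0.491 × 4.215 = 2.06957

2.07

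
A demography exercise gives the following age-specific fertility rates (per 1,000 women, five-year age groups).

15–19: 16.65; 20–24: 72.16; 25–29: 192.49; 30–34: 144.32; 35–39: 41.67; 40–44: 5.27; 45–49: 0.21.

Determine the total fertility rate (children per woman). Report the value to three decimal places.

Sum of ASFRs = 16.65 + 72.16 + 192.49 + 144.32 + 41.67 + 5.27 + 0.21 = 472.77
TFR = 5 × 472.77 / 1000 = 2.36385

2.364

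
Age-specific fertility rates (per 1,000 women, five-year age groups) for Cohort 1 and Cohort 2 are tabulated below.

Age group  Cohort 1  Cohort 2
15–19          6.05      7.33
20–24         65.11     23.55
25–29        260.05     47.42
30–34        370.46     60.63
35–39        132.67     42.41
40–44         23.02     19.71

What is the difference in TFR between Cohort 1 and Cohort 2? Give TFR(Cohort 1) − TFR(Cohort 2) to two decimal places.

3.28

Cohort 1:
  Sum of ASFRs = 6.05 + 65.11 + 260.05 + 370.46 + 132.67 + 23.02 = 857.36
  TFR = 5 × 857.36 / 1000 = 4.2868
Cohort 2:
  Sum of ASFRs = 7.33 + 23.55 + 47.42 + 60.63 + 42.41 + 19.71 = 201.05
  TFR = 5 × 201.05 / 1000 = 1.00525
Difference = 4.2868 − 1.00525 = 3.28155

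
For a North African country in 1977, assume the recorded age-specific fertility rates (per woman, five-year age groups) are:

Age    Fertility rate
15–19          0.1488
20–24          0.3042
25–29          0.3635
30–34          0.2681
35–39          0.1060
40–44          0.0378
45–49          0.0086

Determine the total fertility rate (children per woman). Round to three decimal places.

6.185

Sum of ASFRs = 0.1488 + 0.3042 + 0.3635 + 0.2681 + 0.1060 + 0.0378 + 0.0086 = 1.2370
TFR = 5 × 1.2370 = 6.185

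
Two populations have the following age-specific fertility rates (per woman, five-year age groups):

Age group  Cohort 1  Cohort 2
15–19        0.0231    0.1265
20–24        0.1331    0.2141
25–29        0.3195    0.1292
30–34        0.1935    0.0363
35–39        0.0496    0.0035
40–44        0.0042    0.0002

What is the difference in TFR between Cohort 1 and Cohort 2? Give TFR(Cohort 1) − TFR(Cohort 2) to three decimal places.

Cohort 1:
  Sum of ASFRs = 0.0231 + 0.1331 + 0.3195 + 0.1935 + 0.0496 + 0.0042 = 0.7230
  TFR = 5 × 0.7230 = 3.615
Cohort 2:
  Sum of ASFRs = 0.1265 + 0.2141 + 0.1292 + 0.0363 + 0.0035 + 0.0002 = 0.5098
  TFR = 5 × 0.5098 = 2.549
Difference = 3.615 − 2.549 = 1.066

1.066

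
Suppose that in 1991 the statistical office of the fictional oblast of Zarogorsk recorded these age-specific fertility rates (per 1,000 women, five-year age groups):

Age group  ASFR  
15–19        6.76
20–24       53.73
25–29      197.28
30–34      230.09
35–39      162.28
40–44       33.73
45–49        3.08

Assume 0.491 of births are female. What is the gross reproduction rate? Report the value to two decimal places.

Proportion female at birth = 0.491.
Sum of ASFRs = 6.76 + 53.73 + 197.28 + 230.09 + 162.28 + 33.73 + 3.08 = 686.95
TFR = 5 × 686.95 / 1000 = 3.43475
GRR = 0.491 × 3.43475 = 1.68646

1.69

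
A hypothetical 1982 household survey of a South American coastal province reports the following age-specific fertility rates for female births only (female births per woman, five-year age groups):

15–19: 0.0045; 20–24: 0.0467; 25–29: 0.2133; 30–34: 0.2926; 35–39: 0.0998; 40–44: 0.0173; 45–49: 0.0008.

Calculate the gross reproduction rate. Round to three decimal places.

Sum of female ASFRs = 0.0045 + 0.0467 + 0.2133 + 0.2926 + 0.0998 + 0.0173 + 0.0008 = 0.6750
GRR = 5 × 0.6750 = 3.375

3.375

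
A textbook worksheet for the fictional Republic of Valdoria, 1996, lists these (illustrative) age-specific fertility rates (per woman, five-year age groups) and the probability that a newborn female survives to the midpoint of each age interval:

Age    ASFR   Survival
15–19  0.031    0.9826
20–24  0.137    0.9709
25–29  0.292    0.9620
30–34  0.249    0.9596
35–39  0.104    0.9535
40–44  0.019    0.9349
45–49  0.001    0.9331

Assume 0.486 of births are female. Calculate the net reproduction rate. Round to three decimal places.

1.947

Proportion female at birth = 0.486.
Each age group contributes 5 × ASFR × survival:
  15–19: 5 × 0.031 × 0.9826 = 0.15230
  20–24: 5 × 0.137 × 0.9709 = 0.66507
  25–29: 5 × 0.292 × 0.9620 = 1.40452
  30–34: 5 × 0.249 × 0.9596 = 1.19470
  35–39: 5 × 0.104 × 0.9535 = 0.49582
  40–44: 5 × 0.019 × 0.9349 = 0.08882
  45–49: 5 × 0.001 × 0.9331 = 0.00467
Sum = 4.00590
NRR = 0.486 × 4.00590 = 1.94687
NRR > 1, so each generation more than replaces itself.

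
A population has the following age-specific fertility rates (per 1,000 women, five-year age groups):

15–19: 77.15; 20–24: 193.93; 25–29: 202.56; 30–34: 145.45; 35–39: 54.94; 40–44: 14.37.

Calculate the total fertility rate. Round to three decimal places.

Sum of ASFRs = 77.15 + 193.93 + 202.56 + 145.45 + 54.94 + 14.37 = 688.40
TFR = 5 × 688.40 / 1000 = 3.442

3.442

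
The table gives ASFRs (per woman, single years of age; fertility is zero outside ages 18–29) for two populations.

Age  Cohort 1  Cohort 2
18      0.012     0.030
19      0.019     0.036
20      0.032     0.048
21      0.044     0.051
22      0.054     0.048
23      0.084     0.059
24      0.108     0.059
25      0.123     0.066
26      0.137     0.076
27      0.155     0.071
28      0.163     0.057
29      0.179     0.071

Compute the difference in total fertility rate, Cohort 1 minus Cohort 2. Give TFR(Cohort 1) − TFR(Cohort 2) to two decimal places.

0.44

Cohort 1:
  Sum of ASFRs = 0.012 + 0.019 + 0.032 + 0.044 + 0.054 + 0.084 + 0.108 + 0.123 + 0.137 + 0.155 + 0.163 + 0.179 = 1.110
  TFR = 1.11
Cohort 2:
  Sum of ASFRs = 0.030 + 0.036 + 0.048 + 0.051 + 0.048 + 0.059 + 0.059 + 0.066 + 0.076 + 0.071 + 0.057 + 0.071 = 0.672
  TFR = 0.672
Difference = 1.11 − 0.672 = 0.438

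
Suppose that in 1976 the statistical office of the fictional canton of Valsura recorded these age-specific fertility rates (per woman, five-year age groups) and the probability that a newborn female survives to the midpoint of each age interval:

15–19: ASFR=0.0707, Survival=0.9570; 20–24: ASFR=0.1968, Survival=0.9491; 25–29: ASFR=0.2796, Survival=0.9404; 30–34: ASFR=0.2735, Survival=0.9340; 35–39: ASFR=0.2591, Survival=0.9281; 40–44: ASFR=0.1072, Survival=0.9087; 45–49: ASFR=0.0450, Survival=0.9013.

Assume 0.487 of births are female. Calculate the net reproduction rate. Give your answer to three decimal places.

2.803

Proportion female at birth = 0.487.
Weighting each age-specific rate by interval width and survival:
  15–19: 5 × 0.0707 × 0.9570 = 0.33830
  20–24: 5 × 0.1968 × 0.9491 = 0.93391
  25–29: 5 × 0.2796 × 0.9404 = 1.31468
  30–34: 5 × 0.2735 × 0.9340 = 1.27725
  35–39: 5 × 0.2591 × 0.9281 = 1.20235
  40–44: 5 × 0.1072 × 0.9087 = 0.48706
  45–49: 5 × 0.0450 × 0.9013 = 0.20279
Sum = 5.75634
NRR = 0.487 × 5.75634 = 2.80334
With NRR above 1 the population is above replacement fertility.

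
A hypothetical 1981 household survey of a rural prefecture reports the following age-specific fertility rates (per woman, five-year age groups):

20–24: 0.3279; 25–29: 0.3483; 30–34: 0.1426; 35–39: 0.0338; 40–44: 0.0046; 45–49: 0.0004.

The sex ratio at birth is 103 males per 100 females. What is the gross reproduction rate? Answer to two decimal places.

2.11

Proportion female at birth = 100 / (100 + 103) = 0.49261.
Sum of ASFRs = 0.3279 + 0.3483 + 0.1426 + 0.0338 + 0.0046 + 0.0004 = 0.8576
TFR = 5 × 0.8576 = 4.288
GRR = 0.49261 × 4.288 = 2.11231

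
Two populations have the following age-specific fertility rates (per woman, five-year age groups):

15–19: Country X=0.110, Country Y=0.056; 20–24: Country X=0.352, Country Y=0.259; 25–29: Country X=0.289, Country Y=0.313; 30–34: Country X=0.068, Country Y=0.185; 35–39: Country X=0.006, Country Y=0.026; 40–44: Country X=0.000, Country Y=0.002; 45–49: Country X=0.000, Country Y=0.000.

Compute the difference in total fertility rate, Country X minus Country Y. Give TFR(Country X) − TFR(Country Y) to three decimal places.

-0.080

Country X:
  Sum of ASFRs = 0.110 + 0.352 + 0.289 + 0.068 + 0.006 + 0.000 + 0.000 = 0.825
  TFR = 5 × 0.825 = 4.125
Country Y:
  Sum of ASFRs = 0.056 + 0.259 + 0.313 + 0.185 + 0.026 + 0.002 + 0.000 = 0.841
  TFR = 5 × 0.841 = 4.205
Difference = 4.125 − 4.205 = -0.08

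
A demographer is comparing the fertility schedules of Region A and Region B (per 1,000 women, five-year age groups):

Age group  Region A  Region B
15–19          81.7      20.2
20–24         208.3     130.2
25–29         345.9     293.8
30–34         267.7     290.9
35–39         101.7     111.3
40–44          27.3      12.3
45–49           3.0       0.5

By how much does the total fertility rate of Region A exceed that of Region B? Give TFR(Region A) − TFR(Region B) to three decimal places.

Region A:
  Sum of ASFRs = 81.7 + 208.3 + 345.9 + 267.7 + 101.7 + 27.3 + 3.0 = 1035.6
  TFR = 5 × 1035.6 / 1000 = 5.178
Region B:
  Sum of ASFRs = 20.2 + 130.2 + 293.8 + 290.9 + 111.3 + 12.3 + 0.5 = 859.2
  TFR = 5 × 859.2 / 1000 = 4.296
Difference = 5.178 − 4.296 = 0.882

0.882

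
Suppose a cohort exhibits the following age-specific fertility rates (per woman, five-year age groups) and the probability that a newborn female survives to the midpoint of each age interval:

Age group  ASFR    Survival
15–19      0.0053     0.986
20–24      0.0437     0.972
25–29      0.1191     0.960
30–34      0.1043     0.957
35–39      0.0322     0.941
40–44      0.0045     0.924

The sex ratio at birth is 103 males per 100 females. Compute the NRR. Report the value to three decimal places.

0.730

Proportion female at birth = 100 / (100 + 103) = 0.49261.
Weighting each age-specific rate by interval width and survival:
  15–19: 5 × 0.0053 × 0.986 = 0.02613
  20–24: 5 × 0.0437 × 0.972 = 0.21238
  25–29: 5 × 0.1191 × 0.960 = 0.57168
  30–34: 5 × 0.1043 × 0.957 = 0.49908
  35–39: 5 × 0.0322 × 0.941 = 0.15150
  40–44: 5 × 0.0045 × 0.924 = 0.02079
Sum = 1.48156
NRR = 0.49261 × 1.48156 = 0.72983
With NRR below 1 the population is below replacement fertility.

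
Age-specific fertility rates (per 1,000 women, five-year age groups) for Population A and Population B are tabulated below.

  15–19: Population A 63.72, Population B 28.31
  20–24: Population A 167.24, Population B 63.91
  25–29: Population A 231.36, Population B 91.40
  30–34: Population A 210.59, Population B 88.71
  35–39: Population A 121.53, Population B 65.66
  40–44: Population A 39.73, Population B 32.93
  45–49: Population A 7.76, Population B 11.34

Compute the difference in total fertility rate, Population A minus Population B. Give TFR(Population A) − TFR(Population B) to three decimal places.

2.298

Population A:
  Sum of ASFRs = 63.72 + 167.24 + 231.36 + 210.59 + 121.53 + 39.73 + 7.76 = 841.93
  TFR = 5 × 841.93 / 1000 = 4.20965
Population B:
  Sum of ASFRs = 28.31 + 63.91 + 91.40 + 88.71 + 65.66 + 32.93 + 11.34 = 382.26
  TFR = 5 × 382.26 / 1000 = 1.9113
Difference = 4.20965 − 1.9113 = 2.29835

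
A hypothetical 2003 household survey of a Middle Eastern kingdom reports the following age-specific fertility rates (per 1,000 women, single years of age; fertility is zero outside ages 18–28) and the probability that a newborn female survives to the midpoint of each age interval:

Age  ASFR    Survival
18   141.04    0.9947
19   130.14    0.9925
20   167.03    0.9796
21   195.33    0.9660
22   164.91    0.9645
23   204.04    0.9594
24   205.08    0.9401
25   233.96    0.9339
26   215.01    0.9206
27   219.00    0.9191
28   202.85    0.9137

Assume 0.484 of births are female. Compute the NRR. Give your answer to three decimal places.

0.955

Proportion female at birth = 0.484.
Weighting each age-specific rate by interval width and survival:
  18: 1 × 141.04/1000 × 0.9947 = 0.14029
  19: 1 × 130.14/1000 × 0.9925 = 0.12916
  20: 1 × 167.03/1000 × 0.9796 = 0.16362
  21: 1 × 195.33/1000 × 0.9660 = 0.18869
  22: 1 × 164.91/1000 × 0.9645 = 0.15906
  23: 1 × 204.04/1000 × 0.9594 = 0.19576
  24: 1 × 205.08/1000 × 0.9401 = 0.19280
  25: 1 × 233.96/1000 × 0.9339 = 0.21850
  26: 1 × 215.01/1000 × 0.9206 = 0.19794
  27: 1 × 219.00/1000 × 0.9191 = 0.20128
  28: 1 × 202.85/1000 × 0.9137 = 0.18534
Sum = 1.97244
NRR = 0.484 × 1.97244 = 0.95466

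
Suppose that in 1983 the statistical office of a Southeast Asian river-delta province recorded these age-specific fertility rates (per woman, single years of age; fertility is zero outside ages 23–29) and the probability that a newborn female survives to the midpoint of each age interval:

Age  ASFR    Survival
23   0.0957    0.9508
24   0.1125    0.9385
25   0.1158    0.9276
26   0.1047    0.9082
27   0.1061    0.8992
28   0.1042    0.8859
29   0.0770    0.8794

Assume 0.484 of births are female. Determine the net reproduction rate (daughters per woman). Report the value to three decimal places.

Proportion female at birth = 0.484.
Each age group contributes 1 × ASFR × survival:
  23: 1 × 0.0957 × 0.9508 = 0.09099
  24: 1 × 0.1125 × 0.9385 = 0.10558
  25: 1 × 0.1158 × 0.9276 = 0.10742
  26: 1 × 0.1047 × 0.9082 = 0.09509
  27: 1 × 0.1061 × 0.8992 = 0.09541
  28: 1 × 0.1042 × 0.8859 = 0.09231
  29: 1 × 0.0770 × 0.8794 = 0.06771
Sum = 0.65451
NRR = 0.484 × 0.65451 = 0.31678
NRR < 1, so the cohort does not fully replace itself.

0.317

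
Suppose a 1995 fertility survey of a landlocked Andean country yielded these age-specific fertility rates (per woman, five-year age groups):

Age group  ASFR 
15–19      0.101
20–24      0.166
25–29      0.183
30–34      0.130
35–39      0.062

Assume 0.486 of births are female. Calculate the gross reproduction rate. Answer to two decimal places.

1.56

Proportion female at birth = 0.486.
Sum of ASFRs = 0.101 + 0.166 + 0.183 + 0.130 + 0.062 = 0.642
TFR = 5 × 0.642 = 3.21
GRR = 0.486 × 3.21 = 1.56006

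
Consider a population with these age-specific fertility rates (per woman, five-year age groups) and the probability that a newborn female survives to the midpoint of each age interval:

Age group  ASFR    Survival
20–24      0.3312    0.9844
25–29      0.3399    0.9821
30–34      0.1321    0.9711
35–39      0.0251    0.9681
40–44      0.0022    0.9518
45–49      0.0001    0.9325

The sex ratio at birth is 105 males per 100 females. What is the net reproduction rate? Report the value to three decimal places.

Proportion female at birth = 100 / (100 + 105) = 0.48780.
Each age group contributes 5 × ASFR × survival:
  20–24: 5 × 0.3312 × 0.9844 = 1.63017
  25–29: 5 × 0.3399 × 0.9821 = 1.66908
  30–34: 5 × 0.1321 × 0.9711 = 0.64141
  35–39: 5 × 0.0251 × 0.9681 = 0.12150
  40–44: 5 × 0.0022 × 0.9518 = 0.01047
  45–49: 5 × 0.0001 × 0.9325 = 0.00047
Sum = 4.07310
NRR = 0.48780 × 4.07310 = 1.98686
An NRR exceeding 1 indicates intrinsic growth under these rates.

1.987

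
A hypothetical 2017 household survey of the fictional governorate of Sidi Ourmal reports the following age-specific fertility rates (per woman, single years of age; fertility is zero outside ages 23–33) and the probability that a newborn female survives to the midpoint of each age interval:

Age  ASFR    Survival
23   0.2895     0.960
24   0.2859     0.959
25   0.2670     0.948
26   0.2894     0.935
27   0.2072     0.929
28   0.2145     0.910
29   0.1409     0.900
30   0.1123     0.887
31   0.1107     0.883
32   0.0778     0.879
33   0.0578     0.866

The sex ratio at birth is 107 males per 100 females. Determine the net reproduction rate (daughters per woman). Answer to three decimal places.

Proportion female at birth = 100 / (100 + 107) = 0.48309.
Each age group contributes 1 × ASFR × survival:
  23: 1 × 0.2895 × 0.960 = 0.27792
  24: 1 × 0.2859 × 0.959 = 0.27418
  25: 1 × 0.2670 × 0.948 = 0.25312
  26: 1 × 0.2894 × 0.935 = 0.27059
  27: 1 × 0.2072 × 0.929 = 0.19249
  28: 1 × 0.2145 × 0.910 = 0.19520
  29: 1 × 0.1409 × 0.900 = 0.12681
  30: 1 × 0.1123 × 0.887 = 0.09961
  31: 1 × 0.1107 × 0.883 = 0.09775
  32: 1 × 0.0778 × 0.879 = 0.06839
  33: 1 × 0.0578 × 0.866 = 0.05005
Sum = 1.90611
NRR = 0.48309 × 1.90611 = 0.92082

0.921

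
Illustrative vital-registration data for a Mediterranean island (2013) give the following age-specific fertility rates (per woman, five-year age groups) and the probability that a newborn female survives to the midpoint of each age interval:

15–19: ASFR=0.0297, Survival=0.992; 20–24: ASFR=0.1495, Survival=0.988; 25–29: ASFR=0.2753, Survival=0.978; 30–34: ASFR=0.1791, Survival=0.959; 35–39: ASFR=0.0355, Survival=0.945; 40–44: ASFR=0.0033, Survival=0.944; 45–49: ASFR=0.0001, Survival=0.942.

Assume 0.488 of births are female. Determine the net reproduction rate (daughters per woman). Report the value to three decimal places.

1.598

Proportion female at birth = 0.488.
Survival-weighted fertility by age (5·fₓ·Sₓ):
  15–19: 5 × 0.0297 × 0.992 = 0.14731
  20–24: 5 × 0.1495 × 0.988 = 0.73853
  25–29: 5 × 0.2753 × 0.978 = 1.34622
  30–34: 5 × 0.1791 × 0.959 = 0.85878
  35–39: 5 × 0.0355 × 0.945 = 0.16774
  40–44: 5 × 0.0033 × 0.944 = 0.01558
  45–49: 5 × 0.0001 × 0.942 = 0.00047
Sum = 3.27463
NRR = 0.488 × 3.27463 = 1.59802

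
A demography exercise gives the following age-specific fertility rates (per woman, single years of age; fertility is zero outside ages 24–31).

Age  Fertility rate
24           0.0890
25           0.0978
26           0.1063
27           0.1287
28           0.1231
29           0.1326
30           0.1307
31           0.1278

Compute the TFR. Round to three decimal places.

0.936

Sum of ASFRs = 0.0890 + 0.0978 + 0.1063 + 0.1287 + 0.1231 + 0.1326 + 0.1307 + 0.1278 = 0.9360
TFR = 0.936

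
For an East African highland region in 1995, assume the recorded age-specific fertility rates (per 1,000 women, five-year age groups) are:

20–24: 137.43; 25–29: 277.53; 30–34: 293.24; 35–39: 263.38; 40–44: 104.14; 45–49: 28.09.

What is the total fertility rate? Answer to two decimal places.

Sum of ASFRs = 137.43 + 277.53 + 293.24 + 263.38 + 104.14 + 28.09 = 1103.81
TFR = 5 × 1103.81 / 1000 = 5.51905

5.52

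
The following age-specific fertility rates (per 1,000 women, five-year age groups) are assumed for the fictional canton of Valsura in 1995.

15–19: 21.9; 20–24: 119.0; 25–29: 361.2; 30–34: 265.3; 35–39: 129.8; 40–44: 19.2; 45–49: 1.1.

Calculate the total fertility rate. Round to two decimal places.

4.59

Sum of ASFRs = 21.9 + 119.0 + 361.2 + 265.3 + 129.8 + 19.2 + 1.1 = 917.5
TFR = 5 × 917.5 / 1000 = 4.5875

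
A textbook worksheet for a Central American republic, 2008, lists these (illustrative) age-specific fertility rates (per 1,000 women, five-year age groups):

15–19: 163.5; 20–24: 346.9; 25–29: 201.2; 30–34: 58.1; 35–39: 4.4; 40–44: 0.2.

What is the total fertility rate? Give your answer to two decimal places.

3.87

Sum of ASFRs = 163.5 + 346.9 + 201.2 + 58.1 + 4.4 + 0.2 = 774.3
TFR = 5 × 774.3 / 1000 = 3.8715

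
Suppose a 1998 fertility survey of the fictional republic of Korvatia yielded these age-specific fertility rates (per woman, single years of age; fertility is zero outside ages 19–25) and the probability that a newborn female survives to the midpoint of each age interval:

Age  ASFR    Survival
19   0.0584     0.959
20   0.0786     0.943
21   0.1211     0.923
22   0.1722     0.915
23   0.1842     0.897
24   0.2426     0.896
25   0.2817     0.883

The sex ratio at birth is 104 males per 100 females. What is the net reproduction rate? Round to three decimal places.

Proportion female at birth = 100 / (100 + 104) = 0.49020.
Per-age-group product (1 × ASFR × survival probability):
  19: 1 × 0.0584 × 0.959 = 0.05601
  20: 1 × 0.0786 × 0.943 = 0.07412
  21: 1 × 0.1211 × 0.923 = 0.11178
  22: 1 × 0.1722 × 0.915 = 0.15756
  23: 1 × 0.1842 × 0.897 = 0.16523
  24: 1 × 0.2426 × 0.896 = 0.21737
  25: 1 × 0.2817 × 0.883 = 0.24874
Sum = 1.03081
NRR = 0.49020 × 1.03081 = 0.50530

0.505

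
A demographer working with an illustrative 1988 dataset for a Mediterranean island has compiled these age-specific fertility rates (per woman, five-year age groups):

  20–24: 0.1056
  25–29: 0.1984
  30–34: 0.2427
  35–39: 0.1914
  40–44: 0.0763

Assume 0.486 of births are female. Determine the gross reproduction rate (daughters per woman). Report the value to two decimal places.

Proportion female at birth = 0.486.
Sum of ASFRs = 0.1056 + 0.1984 + 0.2427 + 0.1914 + 0.0763 = 0.8144
TFR = 5 × 0.8144 = 4.072
GRR = 0.486 × 4.072 = 1.97899

1.98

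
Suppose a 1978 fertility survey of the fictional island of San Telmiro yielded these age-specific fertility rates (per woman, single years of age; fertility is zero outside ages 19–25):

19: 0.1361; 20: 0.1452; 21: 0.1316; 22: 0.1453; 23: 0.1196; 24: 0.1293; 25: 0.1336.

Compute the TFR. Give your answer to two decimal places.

Sum of ASFRs = 0.1361 + 0.1452 + 0.1316 + 0.1453 + 0.1196 + 0.1293 + 0.1336 = 0.9407
TFR = 0.9407

0.94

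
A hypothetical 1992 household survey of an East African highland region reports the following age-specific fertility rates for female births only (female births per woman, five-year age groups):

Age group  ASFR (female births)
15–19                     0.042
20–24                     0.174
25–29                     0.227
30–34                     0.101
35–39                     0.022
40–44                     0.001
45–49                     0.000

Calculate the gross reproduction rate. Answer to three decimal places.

2.835

Sum of female ASFRs = 0.042 + 0.174 + 0.227 + 0.101 + 0.022 + 0.001 + 0.000 = 0.567
GRR = 5 × 0.567 = 2.835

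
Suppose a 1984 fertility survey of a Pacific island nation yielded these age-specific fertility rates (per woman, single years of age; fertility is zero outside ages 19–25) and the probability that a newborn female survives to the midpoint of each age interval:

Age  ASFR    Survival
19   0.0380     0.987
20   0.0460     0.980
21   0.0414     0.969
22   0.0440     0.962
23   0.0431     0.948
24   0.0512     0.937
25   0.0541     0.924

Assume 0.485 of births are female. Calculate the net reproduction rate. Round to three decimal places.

Proportion female at birth = 0.485.
Weighting each age-specific rate by interval width and survival:
  19: 1 × 0.0380 × 0.987 = 0.03751
  20: 1 × 0.0460 × 0.980 = 0.04508
  21: 1 × 0.0414 × 0.969 = 0.04012
  22: 1 × 0.0440 × 0.962 = 0.04233
  23: 1 × 0.0431 × 0.948 = 0.04086
  24: 1 × 0.0512 × 0.937 = 0.04797
  25: 1 × 0.0541 × 0.924 = 0.04999
Sum = 0.30386
NRR = 0.485 × 0.30386 = 0.14737

0.147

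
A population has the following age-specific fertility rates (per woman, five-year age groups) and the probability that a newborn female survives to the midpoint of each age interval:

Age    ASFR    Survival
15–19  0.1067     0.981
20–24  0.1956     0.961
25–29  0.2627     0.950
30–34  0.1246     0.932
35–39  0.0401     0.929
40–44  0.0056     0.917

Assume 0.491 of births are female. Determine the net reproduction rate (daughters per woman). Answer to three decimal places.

1.720

Proportion female at birth = 0.491.
Weighting each age-specific rate by interval width and survival:
  15–19: 5 × 0.1067 × 0.981 = 0.52336
  20–24: 5 × 0.1956 × 0.961 = 0.93986
  25–29: 5 × 0.2627 × 0.950 = 1.24783
  30–34: 5 × 0.1246 × 0.932 = 0.58064
  35–39: 5 × 0.0401 × 0.929 = 0.18626
  40–44: 5 × 0.0056 × 0.917 = 0.02568
Sum = 3.50363
NRR = 0.491 × 3.50363 = 1.72028
An NRR exceeding 1 indicates intrinsic growth under these rates.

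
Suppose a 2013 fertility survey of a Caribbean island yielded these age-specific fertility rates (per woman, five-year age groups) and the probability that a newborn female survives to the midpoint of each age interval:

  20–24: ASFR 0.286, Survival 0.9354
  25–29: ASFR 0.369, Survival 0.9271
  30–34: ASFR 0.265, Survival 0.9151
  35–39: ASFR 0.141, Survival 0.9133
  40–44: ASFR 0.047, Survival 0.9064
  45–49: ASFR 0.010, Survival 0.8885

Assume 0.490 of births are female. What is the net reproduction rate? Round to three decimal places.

Proportion female at birth = 0.490.
Weighting each age-specific rate by interval width and survival:
  20–24: 5 × 0.286 × 0.9354 = 1.33762
  25–29: 5 × 0.369 × 0.9271 = 1.71050
  30–34: 5 × 0.265 × 0.9151 = 1.21251
  35–39: 5 × 0.141 × 0.9133 = 0.64388
  40–44: 5 × 0.047 × 0.9064 = 0.21300
  45–49: 5 × 0.010 × 0.8885 = 0.04443
Sum = 5.16194
NRR = 0.490 × 5.16194 = 2.52935

2.529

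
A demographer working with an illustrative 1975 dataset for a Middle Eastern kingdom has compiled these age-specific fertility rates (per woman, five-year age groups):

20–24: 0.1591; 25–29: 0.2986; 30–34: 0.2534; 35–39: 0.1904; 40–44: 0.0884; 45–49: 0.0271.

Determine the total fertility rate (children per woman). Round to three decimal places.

5.085

Sum of ASFRs = 0.1591 + 0.2986 + 0.2534 + 0.1904 + 0.0884 + 0.0271 = 1.0170
TFR = 5 × 1.0170 = 5.085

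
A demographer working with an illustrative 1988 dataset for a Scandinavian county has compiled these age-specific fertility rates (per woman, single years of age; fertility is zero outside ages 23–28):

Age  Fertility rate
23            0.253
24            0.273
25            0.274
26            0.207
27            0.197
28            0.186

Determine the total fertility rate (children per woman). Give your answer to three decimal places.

Sum of ASFRs = 0.253 + 0.273 + 0.274 + 0.207 + 0.197 + 0.186 = 1.390
TFR = 1.39

1.390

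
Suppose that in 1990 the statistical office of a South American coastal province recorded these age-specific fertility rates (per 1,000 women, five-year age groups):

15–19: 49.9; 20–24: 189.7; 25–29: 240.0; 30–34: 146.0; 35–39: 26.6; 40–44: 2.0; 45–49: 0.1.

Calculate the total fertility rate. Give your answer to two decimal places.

Sum of ASFRs = 49.9 + 189.7 + 240.0 + 146.0 + 26.6 + 2.0 + 0.1 = 654.3
TFR = 5 × 654.3 / 1000 = 3.2715

3.27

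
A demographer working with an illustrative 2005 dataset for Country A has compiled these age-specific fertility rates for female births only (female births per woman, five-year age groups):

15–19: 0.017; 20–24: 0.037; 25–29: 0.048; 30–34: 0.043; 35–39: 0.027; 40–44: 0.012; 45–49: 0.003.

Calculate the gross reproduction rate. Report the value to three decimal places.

Sum of female ASFRs = 0.017 + 0.037 + 0.048 + 0.043 + 0.027 + 0.012 + 0.003 = 0.187
GRR = 5 × 0.187 = 0.935

0.935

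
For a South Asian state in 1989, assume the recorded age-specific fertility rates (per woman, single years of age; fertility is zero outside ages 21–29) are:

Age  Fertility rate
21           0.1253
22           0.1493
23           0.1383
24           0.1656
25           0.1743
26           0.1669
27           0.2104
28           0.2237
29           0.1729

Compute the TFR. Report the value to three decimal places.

1.527

Sum of ASFRs = 0.1253 + 0.1493 + 0.1383 + 0.1656 + 0.1743 + 0.1669 + 0.2104 + 0.2237 + 0.1729 = 1.5267
TFR = 1.5267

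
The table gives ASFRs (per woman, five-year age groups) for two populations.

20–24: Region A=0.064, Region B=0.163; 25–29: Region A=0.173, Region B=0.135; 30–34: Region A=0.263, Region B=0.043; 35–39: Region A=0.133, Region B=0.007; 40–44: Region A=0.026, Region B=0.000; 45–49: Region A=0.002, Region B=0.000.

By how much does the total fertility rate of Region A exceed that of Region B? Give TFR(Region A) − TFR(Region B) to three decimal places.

1.565

Region A:
  Sum of ASFRs = 0.064 + 0.173 + 0.263 + 0.133 + 0.026 + 0.002 = 0.661
  TFR = 5 × 0.661 = 3.305
Region B:
  Sum of ASFRs = 0.163 + 0.135 + 0.043 + 0.007 + 0.000 + 0.000 = 0.348
  TFR = 5 × 0.348 = 1.74
Difference = 3.305 − 1.74 = 1.565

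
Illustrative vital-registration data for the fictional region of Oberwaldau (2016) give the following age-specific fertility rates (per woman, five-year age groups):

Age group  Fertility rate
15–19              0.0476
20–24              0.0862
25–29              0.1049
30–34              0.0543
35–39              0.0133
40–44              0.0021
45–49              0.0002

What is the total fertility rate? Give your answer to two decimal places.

Sum of ASFRs = 0.0476 + 0.0862 + 0.1049 + 0.0543 + 0.0133 + 0.0021 + 0.0002 = 0.3086
TFR = 5 × 0.3086 = 1.543

1.54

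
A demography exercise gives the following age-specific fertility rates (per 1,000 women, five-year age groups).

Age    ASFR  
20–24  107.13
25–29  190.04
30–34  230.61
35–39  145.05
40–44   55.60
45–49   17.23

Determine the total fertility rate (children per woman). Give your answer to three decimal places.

Sum of ASFRs = 107.13 + 190.04 + 230.61 + 145.05 + 55.60 + 17.23 = 745.66
TFR = 5 × 745.66 / 1000 = 3.7283

3.728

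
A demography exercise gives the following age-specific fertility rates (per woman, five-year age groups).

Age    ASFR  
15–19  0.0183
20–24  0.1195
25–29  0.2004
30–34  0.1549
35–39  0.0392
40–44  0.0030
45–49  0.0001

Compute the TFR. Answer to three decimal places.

Sum of ASFRs = 0.0183 + 0.1195 + 0.2004 + 0.1549 + 0.0392 + 0.0030 + 0.0001 = 0.5354
TFR = 5 × 0.5354 = 2.677

2.677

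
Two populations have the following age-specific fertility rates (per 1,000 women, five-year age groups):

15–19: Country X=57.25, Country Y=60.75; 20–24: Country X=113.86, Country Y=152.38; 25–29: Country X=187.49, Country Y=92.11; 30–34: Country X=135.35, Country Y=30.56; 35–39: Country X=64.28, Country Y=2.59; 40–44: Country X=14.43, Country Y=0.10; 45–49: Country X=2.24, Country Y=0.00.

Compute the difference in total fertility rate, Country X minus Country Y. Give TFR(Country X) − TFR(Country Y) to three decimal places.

1.182

Country X:
  Sum of ASFRs = 57.25 + 113.86 + 187.49 + 135.35 + 64.28 + 14.43 + 2.24 = 574.90
  TFR = 5 × 574.90 / 1000 = 2.8745
Country Y:
  Sum of ASFRs = 60.75 + 152.38 + 92.11 + 30.56 + 2.59 + 0.10 + 0.00 = 338.49
  TFR = 5 × 338.49 / 1000 = 1.69245
Difference = 2.8745 − 1.69245 = 1.18205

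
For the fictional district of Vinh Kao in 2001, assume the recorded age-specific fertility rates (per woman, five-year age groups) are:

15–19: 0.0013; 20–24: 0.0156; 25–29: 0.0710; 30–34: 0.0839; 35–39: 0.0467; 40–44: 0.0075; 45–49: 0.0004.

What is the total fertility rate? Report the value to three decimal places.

1.132

Sum of ASFRs = 0.0013 + 0.0156 + 0.0710 + 0.0839 + 0.0467 + 0.0075 + 0.0004 = 0.2264
TFR = 5 × 0.2264 = 1.132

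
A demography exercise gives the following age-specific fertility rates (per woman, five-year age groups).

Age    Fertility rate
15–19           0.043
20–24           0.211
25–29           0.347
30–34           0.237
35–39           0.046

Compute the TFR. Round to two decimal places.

Sum of ASFRs = 0.043 + 0.211 + 0.347 + 0.237 + 0.046 = 0.884
TFR = 5 × 0.884 = 4.42

4.42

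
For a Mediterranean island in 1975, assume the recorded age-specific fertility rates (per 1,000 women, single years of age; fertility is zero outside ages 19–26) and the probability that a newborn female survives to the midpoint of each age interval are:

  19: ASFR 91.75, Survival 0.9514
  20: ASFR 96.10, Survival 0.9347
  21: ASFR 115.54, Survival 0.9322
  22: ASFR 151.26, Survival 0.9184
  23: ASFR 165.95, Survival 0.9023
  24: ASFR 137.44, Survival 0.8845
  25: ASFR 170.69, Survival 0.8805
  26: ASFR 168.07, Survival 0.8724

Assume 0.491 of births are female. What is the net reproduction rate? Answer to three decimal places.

0.487

Proportion female at birth = 0.491.
Weighting each age-specific rate by interval width and survival:
  19: 1 × 91.75/1000 × 0.9514 = 0.08729
  20: 1 × 96.10/1000 × 0.9347 = 0.08982
  21: 1 × 115.54/1000 × 0.9322 = 0.10771
  22: 1 × 151.26/1000 × 0.9184 = 0.13892
  23: 1 × 165.95/1000 × 0.9023 = 0.14974
  24: 1 × 137.44/1000 × 0.8845 = 0.12157
  25: 1 × 170.69/1000 × 0.8805 = 0.15029
  26: 1 × 168.07/1000 × 0.8724 = 0.14662
Sum = 0.99196
NRR = 0.491 × 0.99196 = 0.48705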